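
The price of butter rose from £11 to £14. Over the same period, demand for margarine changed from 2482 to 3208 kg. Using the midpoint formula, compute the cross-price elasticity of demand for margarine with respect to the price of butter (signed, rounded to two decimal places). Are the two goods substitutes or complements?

%ΔQ_{margarine} = (3208 − 2482)/avg = 726/2845 = 0.255184…
%ΔP_{butter} = (14 − 11)/avg = 3/12.5 = 0.24
E_cross = (726/2845) / (3/12.5) = 1.0632…
E_cross > 0 ⇒ the goods are substitutes.

1.06; substitutes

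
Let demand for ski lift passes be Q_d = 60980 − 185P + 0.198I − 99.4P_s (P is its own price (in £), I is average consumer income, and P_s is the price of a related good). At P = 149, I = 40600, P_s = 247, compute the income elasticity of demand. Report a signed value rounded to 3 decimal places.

At the given values, Q_d = 60980 − 185(149) + 0.198(40600) − 99.4(247) = 16902.
∂Q_d/∂I = 0.198.
E = (0.198) × (40600/16902) = 0.47561…

0.476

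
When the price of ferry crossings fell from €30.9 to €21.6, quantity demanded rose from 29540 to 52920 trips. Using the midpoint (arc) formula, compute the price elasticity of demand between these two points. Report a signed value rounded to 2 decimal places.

-1.60

%ΔQ = (52920 − 29540) / [(29540 + 52920)/2] = 23380/41230 = 0.567062…
%ΔP = (21.6 − 30.9) / [(30.9 + 21.6)/2] = -9.3/26.25 = -0.354285…
Arc Ed = %ΔQ / %ΔP = (23380/41230) / (-9.3/26.25) = -1.6005…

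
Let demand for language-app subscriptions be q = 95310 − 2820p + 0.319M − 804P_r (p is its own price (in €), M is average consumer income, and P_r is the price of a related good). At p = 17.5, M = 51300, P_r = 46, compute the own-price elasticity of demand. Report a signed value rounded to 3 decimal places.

-1.947

At the given values, q = 95310 − 2820(17.5) + 0.319(51300) − 804(46) = 25340.7.
∂q/∂p = −2820.
E = (-2820) × (17.5/25340.7) = -1.94746…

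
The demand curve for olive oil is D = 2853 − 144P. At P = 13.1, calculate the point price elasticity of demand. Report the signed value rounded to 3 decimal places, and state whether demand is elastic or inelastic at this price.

dD/dP = −144. At P = 13.1, D = 2853 − 144(13.1) = 966.6.
Ed = (dD/dP)·(P/D) = −144 × (13.1/966.6) = -1.95158…
|Ed| = 1.952 > 1, so demand is elastic.

-1.952; elastic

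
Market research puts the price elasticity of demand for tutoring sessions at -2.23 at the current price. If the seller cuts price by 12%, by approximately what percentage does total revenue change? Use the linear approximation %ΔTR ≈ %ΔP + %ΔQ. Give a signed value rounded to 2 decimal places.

+14.76%

%ΔQ ≈ Ed × %ΔP = (-2.23) × (-12%) = +26.7600%
%ΔTR ≈ %ΔP + %ΔQ = (-12%) + (+26.7600%) = +14.7600%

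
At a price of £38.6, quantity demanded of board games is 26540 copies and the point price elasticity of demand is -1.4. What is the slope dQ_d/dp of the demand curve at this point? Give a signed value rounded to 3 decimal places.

Ed = (dQ_d/dp)·(p/Q_d) ⇒ dQ_d/dp = Ed·Q_d/p = (-1.4)·26540/38.6 = -962.59067…

-962.591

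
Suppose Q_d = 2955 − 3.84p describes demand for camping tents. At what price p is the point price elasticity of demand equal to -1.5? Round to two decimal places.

Ed = −3.84p/(2955 − 3.84p). Set this equal to -1.5:
3.84p = 1.5·(2955 − 3.84p) ⇒ 3.84p(1 + 1.5) = 1.5·2955
p = 1.5·2955 / (3.84·2.5) = 461.7187…

461.72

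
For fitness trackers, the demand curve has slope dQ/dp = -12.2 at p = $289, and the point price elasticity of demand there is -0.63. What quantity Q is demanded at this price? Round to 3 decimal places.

5596.508

Ed = (dQ/dp)·(p/Q) ⇒ Q = (dQ/dp)·p/Ed = (-12.2)·289/(-0.63) = 5596.50793…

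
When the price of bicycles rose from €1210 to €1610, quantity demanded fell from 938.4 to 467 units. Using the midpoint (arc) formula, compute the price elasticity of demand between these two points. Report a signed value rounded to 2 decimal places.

-2.36

%ΔQ = (467 − 938.4) / [(938.4 + 467)/2] = -471.4/702.7 = -0.670841…
%ΔP = (1610 − 1210) / [(1210 + 1610)/2] = 400/1410 = 0.283687…
Arc Ed = %ΔQ / %ΔP = (-471.4/702.7) / (400/1410) = -2.3647…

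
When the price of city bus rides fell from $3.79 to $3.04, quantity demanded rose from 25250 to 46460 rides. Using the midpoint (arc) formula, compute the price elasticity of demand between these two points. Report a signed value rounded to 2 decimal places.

-2.69

%ΔQ = (46460 − 25250) / [(25250 + 46460)/2] = 21210/35855 = 0.591549…
%ΔP = (3.04 − 3.79) / [(3.79 + 3.04)/2] = -0.75/3.415 = -0.219619…
Arc Ed = %ΔQ / %ΔP = (21210/35855) / (-0.75/3.415) = -2.6935…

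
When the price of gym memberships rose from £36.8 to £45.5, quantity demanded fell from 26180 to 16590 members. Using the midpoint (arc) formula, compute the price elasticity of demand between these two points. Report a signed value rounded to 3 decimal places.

-2.121

%ΔQ = (16590 − 26180) / [(26180 + 16590)/2] = -9590/21385 = -0.448445…
%ΔP = (45.5 − 36.8) / [(36.8 + 45.5)/2] = 8.7/41.15 = 0.211421…
Arc Ed = %ΔQ / %ΔP = (-9590/21385) / (8.7/41.15) = -2.12109…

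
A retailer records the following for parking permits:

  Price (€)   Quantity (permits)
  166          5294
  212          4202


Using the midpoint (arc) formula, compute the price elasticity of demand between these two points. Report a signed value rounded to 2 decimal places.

-0.94

%ΔQ = (4202 − 5294) / [(5294 + 4202)/2] = -1092/4748 = -0.229991…
%ΔP = (212 − 166) / [(166 + 212)/2] = 46/189 = 0.243386…
Arc Ed = %ΔQ / %ΔP = (-1092/4748) / (46/189) = -0.9449…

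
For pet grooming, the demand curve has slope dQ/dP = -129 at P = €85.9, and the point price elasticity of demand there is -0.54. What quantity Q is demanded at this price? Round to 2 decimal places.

Ed = (dQ/dP)·(P/Q) ⇒ Q = (dQ/dP)·P/Ed = (-129)·85.9/(-0.54) = 20520.5555…

20520.56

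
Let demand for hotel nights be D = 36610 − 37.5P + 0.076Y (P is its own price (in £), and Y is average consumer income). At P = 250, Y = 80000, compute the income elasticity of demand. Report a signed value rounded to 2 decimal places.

At the given values, D = 36610 − 37.5(250) + 0.076(80000) = 33315.
∂D/∂Y = 0.076.
E = (0.076) × (80000/33315) = 0.1825…

0.18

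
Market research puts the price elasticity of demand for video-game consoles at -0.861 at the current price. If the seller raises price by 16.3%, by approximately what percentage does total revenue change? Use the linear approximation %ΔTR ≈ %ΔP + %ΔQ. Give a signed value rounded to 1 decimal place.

%ΔQ ≈ Ed × %ΔP = (-0.861) × (+16.3%) = -14.0343%
%ΔTR ≈ %ΔP + %ΔQ = (+16.3%) + (-14.0343%) = +2.2657%

+2.3%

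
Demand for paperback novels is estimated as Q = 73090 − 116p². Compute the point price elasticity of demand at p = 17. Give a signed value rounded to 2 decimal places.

-1.69

dQ/dp = −2·116·p = -3944. At p = 17, Q = 39566.
Ed = (dQ/dp)·(p/Q) = (-3944) × (17/39566) = -1.6945…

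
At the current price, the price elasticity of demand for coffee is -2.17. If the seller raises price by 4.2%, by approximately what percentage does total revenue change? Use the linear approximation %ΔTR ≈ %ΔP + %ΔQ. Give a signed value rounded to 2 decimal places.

%ΔQ ≈ Ed × %ΔP = (-2.17) × (+4.2%) = -9.1140%
%ΔTR ≈ %ΔP + %ΔQ = (+4.2%) + (-9.1140%) = -4.9140%

-4.91%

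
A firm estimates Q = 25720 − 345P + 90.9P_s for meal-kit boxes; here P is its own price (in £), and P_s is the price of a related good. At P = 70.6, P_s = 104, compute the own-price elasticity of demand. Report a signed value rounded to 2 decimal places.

At the given values, Q = 25720 − 345(70.6) + 90.9(104) = 10816.6.
∂Q/∂P = −345.
E = (-345) × (70.6/10816.6) = -2.2518…

-2.25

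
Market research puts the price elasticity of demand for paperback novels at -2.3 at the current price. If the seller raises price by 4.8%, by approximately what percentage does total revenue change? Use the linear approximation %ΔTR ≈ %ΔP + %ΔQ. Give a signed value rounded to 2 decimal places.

%ΔQ ≈ Ed × %ΔP = (-2.3) × (+4.8%) = -11.0400%
%ΔTR ≈ %ΔP + %ΔQ = (+4.8%) + (-11.0400%) = -6.2400%

-6.24%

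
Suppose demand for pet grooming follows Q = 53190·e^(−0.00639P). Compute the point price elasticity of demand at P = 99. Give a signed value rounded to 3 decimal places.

-0.633

dQ/dP = −0.00639·Q = -180.548. At P = 99, Q = 28254.7.
Ed = (dQ/dP)·(P/Q) = (-180.548) × (99/28254.7) = -0.63261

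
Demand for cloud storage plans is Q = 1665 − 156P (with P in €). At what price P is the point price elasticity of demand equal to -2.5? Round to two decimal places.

Ed = −156P/(1665 − 156P). Set this equal to -2.5:
156P = 2.5·(1665 − 156P) ⇒ 156P(1 + 2.5) = 2.5·1665
P = 2.5·1665 / (156·3.5) = 7.6236…

7.62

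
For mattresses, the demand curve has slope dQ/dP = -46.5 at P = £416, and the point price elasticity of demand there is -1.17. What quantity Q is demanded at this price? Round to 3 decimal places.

Ed = (dQ/dP)·(P/Q) ⇒ Q = (dQ/dP)·P/Ed = (-46.5)·416/(-1.17) = 16533.33333…

16533.333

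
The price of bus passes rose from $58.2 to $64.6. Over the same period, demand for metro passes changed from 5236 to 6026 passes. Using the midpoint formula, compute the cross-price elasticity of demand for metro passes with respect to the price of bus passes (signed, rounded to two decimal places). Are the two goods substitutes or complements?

%ΔQ_{metro passes} = (6026 − 5236)/avg = 790/5631 = 0.140294…
%ΔP_{bus passes} = (64.6 − 58.2)/avg = 6.4/61.4 = 0.104234…
E_cross = (790/5631) / (6.4/61.4) = 1.3459…
E_cross > 0 ⇒ the goods are substitutes.

1.35; substitutes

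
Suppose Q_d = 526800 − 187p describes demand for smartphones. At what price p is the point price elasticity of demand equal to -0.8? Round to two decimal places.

1252.05

Ed = −187p/(526800 − 187p). Set this equal to -0.8:
187p = 0.8·(526800 − 187p) ⇒ 187p(1 + 0.8) = 0.8·526800
p = 0.8·526800 / (187·1.8) = 1252.0499…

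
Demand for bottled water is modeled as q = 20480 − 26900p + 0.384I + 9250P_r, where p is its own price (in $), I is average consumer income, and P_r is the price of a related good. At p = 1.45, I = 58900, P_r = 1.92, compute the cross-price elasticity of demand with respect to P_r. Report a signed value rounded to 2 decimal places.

At the given values, q = 20480 − 26900(1.45) + 0.384(58900) + 9250(1.92) = 21852.6.
∂q/∂P_r = 9250.
E = (9250) × (1.92/21852.6) = 0.8127…

0.81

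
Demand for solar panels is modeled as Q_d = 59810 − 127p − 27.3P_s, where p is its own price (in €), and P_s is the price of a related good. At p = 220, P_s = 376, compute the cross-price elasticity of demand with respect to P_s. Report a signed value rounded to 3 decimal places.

-0.475

At the given values, Q_d = 59810 − 127(220) − 27.3(376) = 21605.2.
∂Q_d/∂P_s = -27.3.
E = (-27.3) × (376/21605.2) = -0.47510…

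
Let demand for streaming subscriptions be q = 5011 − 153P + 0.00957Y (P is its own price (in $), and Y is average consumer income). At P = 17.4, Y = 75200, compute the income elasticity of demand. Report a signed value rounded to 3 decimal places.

0.235

At the given values, q = 5011 − 153(17.4) + 0.00957(75200) = 3068.464.
∂q/∂Y = 0.00957.
E = (0.00957) × (75200/3068.464) = 0.23453…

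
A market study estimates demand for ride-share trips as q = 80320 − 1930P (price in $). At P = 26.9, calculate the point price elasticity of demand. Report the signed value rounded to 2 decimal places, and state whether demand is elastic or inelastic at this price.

dq/dP = −1930. At P = 26.9, q = 80320 − 1930(26.9) = 28403.
Ed = (dq/dP)·(P/q) = −1930 × (26.9/28403) = -1.8278…
|Ed| = 1.83 > 1, so demand is elastic.

-1.83; elastic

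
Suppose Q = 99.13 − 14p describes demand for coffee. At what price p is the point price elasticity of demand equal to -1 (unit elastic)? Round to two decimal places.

3.54

Ed = −14p/(99.13 − 14p). Set this equal to -1:
14p = 1·(99.13 − 14p) ⇒ 14p(1 + 1) = 1·99.13
p = 1·99.13 / (14·2) = 3.5403…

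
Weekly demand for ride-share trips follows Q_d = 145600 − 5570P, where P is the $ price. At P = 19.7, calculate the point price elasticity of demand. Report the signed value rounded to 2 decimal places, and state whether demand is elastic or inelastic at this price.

dQ_d/dP = −5570. At P = 19.7, Q_d = 145600 − 5570(19.7) = 35871.
Ed = (dQ_d/dP)·(P/Q_d) = −5570 × (19.7/35871) = -3.0589…
|Ed| = 3.06 > 1, so demand is elastic.

-3.06; elastic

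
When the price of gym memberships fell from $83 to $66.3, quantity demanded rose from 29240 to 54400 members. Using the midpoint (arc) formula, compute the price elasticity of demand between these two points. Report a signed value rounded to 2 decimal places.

%ΔQ = (54400 − 29240) / [(29240 + 54400)/2] = 25160/41820 = 0.601626…
%ΔP = (66.3 − 83) / [(83 + 66.3)/2] = -16.7/74.65 = -0.223710…
Arc Ed = %ΔQ / %ΔP = (25160/41820) / (-16.7/74.65) = -2.6893…

-2.69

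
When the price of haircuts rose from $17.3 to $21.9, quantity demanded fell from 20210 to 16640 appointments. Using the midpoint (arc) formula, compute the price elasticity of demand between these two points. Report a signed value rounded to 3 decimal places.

%ΔQ = (16640 − 20210) / [(20210 + 16640)/2] = -3570/18425 = -0.193758…
%ΔP = (21.9 − 17.3) / [(17.3 + 21.9)/2] = 4.6/19.6 = 0.234693…
Arc Ed = %ΔQ / %ΔP = (-3570/18425) / (4.6/19.6) = -0.82557…

-0.826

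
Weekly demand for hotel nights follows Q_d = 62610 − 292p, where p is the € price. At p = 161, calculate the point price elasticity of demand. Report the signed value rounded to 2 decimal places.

dQ_d/dp = −292. At p = 161, Q_d = 62610 − 292(161) = 15598.
Ed = (dQ_d/dp)·(p/Q_d) = −292 × (161/15598) = -3.0139…

-3.01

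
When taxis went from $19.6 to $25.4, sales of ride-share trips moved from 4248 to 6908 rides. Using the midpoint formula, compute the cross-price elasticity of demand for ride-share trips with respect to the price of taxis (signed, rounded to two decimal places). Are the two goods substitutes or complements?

1.85; substitutes

%ΔQ_{ride-share trips} = (6908 − 4248)/avg = 2660/5578 = 0.476873…
%ΔP_{taxis} = (25.4 − 19.6)/avg = 5.8/22.5 = 0.257777…
E_cross = (2660/5578) / (5.8/22.5) = 1.8499…
E_cross > 0 ⇒ the goods are substitutes.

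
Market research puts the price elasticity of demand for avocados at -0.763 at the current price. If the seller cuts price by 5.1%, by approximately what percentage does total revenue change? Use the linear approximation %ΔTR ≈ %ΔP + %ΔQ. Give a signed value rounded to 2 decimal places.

-1.21%

%ΔQ ≈ Ed × %ΔP = (-0.763) × (-5.1%) = +3.8913%
%ΔTR ≈ %ΔP + %ΔQ = (-5.1%) + (+3.8913%) = -1.2087%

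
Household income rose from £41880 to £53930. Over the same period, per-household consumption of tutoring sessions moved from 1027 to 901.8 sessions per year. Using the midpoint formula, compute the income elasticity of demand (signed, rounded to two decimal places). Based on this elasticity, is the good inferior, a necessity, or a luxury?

-0.52; inferior

%ΔQ = (901.8 − 1027)/[( 1027 + 901.8)/2] = -125.2/964.4 = -0.129821…
%ΔIncome = (53930 − 41880)/[( 41880 + 53930)/2] = 12050/47905 = 0.251539…
E_income = (-125.2/964.4) / (12050/47905) = -0.5161…
E_income < 0 ⇒ inferior good.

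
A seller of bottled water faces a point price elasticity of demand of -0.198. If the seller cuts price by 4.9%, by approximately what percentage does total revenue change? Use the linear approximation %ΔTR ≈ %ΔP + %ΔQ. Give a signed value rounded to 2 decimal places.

-3.93%

%ΔQ ≈ Ed × %ΔP = (-0.198) × (-4.9%) = +0.9702%
%ΔTR ≈ %ΔP + %ΔQ = (-4.9%) + (+0.9702%) = -3.9298%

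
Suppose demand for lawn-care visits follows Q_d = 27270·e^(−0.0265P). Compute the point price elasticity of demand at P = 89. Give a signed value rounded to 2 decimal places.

-2.36

dQ_d/dP = −0.0265·Q_d = -68.3357. At P = 89, Q_d = 2578.7.
Ed = (dQ_d/dP)·(P/Q_d) = (-68.3357) × (89/2578.7) = -2.3585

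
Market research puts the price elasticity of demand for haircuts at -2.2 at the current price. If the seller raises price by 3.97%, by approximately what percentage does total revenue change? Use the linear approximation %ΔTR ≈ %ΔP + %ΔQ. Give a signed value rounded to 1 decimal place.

-4.8%

%ΔQ ≈ Ed × %ΔP = (-2.2) × (+3.97%) = -8.7340%
%ΔTR ≈ %ΔP + %ΔQ = (+3.97%) + (-8.7340%) = -4.7640%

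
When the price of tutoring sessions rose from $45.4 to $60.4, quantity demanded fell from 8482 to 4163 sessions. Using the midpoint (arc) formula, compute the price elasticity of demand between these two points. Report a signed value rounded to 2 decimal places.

-2.41

%ΔQ = (4163 − 8482) / [(8482 + 4163)/2] = -4319/6322.5 = -0.683115…
%ΔP = (60.4 − 45.4) / [(45.4 + 60.4)/2] = 15/52.9 = 0.283553…
Arc Ed = %ΔQ / %ΔP = (-4319/6322.5) / (15/52.9) = -2.4091…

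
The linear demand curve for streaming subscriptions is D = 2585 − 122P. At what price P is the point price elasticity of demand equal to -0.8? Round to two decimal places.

9.42

Ed = −122P/(2585 − 122P). Set this equal to -0.8:
122P = 0.8·(2585 − 122P) ⇒ 122P(1 + 0.8) = 0.8·2585
P = 0.8·2585 / (122·1.8) = 9.4171…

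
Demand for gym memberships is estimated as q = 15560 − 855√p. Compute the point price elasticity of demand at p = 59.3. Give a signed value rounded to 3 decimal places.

-0.367

dq/dp = −855/(2√p) = -55.5148. At p = 59.3, q = 8975.94.
Ed = (dq/dp)·(p/q) = (-55.5148) × (59.3/8975.94) = -0.36676…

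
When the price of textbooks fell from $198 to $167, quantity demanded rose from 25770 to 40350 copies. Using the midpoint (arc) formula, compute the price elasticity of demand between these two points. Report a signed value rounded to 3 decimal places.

%ΔQ = (40350 − 25770) / [(25770 + 40350)/2] = 14580/33060 = 0.441016…
%ΔP = (167 − 198) / [(198 + 167)/2] = -31/182.5 = -0.169863…
Arc Ed = %ΔQ / %ΔP = (14580/33060) / (-31/182.5) = -2.59630…

-2.596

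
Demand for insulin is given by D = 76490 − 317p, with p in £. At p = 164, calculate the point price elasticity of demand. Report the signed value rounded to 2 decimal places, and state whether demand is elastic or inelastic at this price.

-2.12; elastic

dD/dp = −317. At p = 164, D = 76490 − 317(164) = 24502.
Ed = (dD/dp)·(p/D) = −317 × (164/24502) = -2.1217…
|Ed| = 2.12 > 1, so demand is elastic.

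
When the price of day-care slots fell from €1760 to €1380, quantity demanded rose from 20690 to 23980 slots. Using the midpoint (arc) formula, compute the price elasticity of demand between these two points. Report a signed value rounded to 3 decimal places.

-0.609

%ΔQ = (23980 − 20690) / [(20690 + 23980)/2] = 3290/22335 = 0.147302…
%ΔP = (1380 − 1760) / [(1760 + 1380)/2] = -380/1570 = -0.242038…
Arc Ed = %ΔQ / %ΔP = (3290/22335) / (-380/1570) = -0.60859…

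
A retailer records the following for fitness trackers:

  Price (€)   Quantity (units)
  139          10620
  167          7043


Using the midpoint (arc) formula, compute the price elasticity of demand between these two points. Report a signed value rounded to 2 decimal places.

-2.21

%ΔQ = (7043 − 10620) / [(10620 + 7043)/2] = -3577/8831.5 = -0.405027…
%ΔP = (167 − 139) / [(139 + 167)/2] = 28/153 = 0.183006…
Arc Ed = %ΔQ / %ΔP = (-3577/8831.5) / (28/153) = -2.2131…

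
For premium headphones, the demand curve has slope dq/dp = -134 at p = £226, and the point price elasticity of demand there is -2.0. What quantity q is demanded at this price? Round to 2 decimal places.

15142.00

Ed = (dq/dp)·(p/q) ⇒ q = (dq/dp)·p/Ed = (-134)·226/(-2.0) = 15142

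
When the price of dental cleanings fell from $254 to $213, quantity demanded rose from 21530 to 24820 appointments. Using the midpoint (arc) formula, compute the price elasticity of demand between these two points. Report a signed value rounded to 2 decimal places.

%ΔQ = (24820 − 21530) / [(21530 + 24820)/2] = 3290/23175 = 0.141963…
%ΔP = (213 − 254) / [(254 + 213)/2] = -41/233.5 = -0.175588…
Arc Ed = %ΔQ / %ΔP = (3290/23175) / (-41/233.5) = -0.8084…

-0.81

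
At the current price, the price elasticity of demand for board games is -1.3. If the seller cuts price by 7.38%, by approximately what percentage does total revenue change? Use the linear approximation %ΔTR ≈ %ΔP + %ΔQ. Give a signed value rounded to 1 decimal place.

+2.2%

%ΔQ ≈ Ed × %ΔP = (-1.3) × (-7.38%) = +9.5940%
%ΔTR ≈ %ΔP + %ΔQ = (-7.38%) + (+9.5940%) = +2.2140%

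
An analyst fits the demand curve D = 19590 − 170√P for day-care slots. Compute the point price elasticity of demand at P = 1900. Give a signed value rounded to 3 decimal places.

-0.304

dD/dP = −170/(2√P) = -1.95003. At P = 1900, D = 12179.9.
Ed = (dD/dP)·(P/D) = (-1.95003) × (1900/12179.9) = -0.30419…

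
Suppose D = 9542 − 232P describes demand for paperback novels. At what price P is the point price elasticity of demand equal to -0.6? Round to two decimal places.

Ed = −232P/(9542 − 232P). Set this equal to -0.6:
232P = 0.6·(9542 − 232P) ⇒ 232P(1 + 0.6) = 0.6·9542
P = 0.6·9542 / (232·1.6) = 15.4234…

15.42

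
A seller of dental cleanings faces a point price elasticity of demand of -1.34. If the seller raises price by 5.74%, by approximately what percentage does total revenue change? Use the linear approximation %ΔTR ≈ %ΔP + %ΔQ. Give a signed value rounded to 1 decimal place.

-2.0%

%ΔQ ≈ Ed × %ΔP = (-1.34) × (+5.74%) = -7.6916%
%ΔTR ≈ %ΔP + %ΔQ = (+5.74%) + (-7.6916%) = -1.9516%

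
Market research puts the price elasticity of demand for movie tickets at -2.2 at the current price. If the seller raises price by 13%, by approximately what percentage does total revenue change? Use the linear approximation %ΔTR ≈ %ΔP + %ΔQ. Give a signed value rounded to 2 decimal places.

-15.60%

%ΔQ ≈ Ed × %ΔP = (-2.2) × (+13%) = -28.6000%
%ΔTR ≈ %ΔP + %ΔQ = (+13%) + (-28.6000%) = -15.6000%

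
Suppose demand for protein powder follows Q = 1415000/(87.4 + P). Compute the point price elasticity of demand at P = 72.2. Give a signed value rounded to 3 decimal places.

dQ/dP = −1415000/(87.4 + P)² = -55.5508. At P = 72.2, Q = 8865.91.
Ed = (dQ/dP)·(P/Q) = (-55.5508) × (72.2/8865.91) = -0.45238…

-0.452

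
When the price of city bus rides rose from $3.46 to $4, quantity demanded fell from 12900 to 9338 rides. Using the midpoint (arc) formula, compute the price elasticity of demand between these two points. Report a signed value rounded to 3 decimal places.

-2.213

%ΔQ = (9338 − 12900) / [(12900 + 9338)/2] = -3562/11119 = -0.320352…
%ΔP = (4 − 3.46) / [(3.46 + 4)/2] = 0.54/3.73 = 0.144772…
Arc Ed = %ΔQ / %ΔP = (-3562/11119) / (0.54/3.73) = -2.21280…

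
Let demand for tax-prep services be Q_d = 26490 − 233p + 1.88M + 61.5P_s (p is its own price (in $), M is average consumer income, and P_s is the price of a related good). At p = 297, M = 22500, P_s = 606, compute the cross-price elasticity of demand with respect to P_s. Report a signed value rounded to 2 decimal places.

1.01

At the given values, Q_d = 26490 − 233(297) + 1.88(22500) + 61.5(606) = 36858.
∂Q_d/∂P_s = 61.5.
E = (61.5) × (606/36858) = 1.0111…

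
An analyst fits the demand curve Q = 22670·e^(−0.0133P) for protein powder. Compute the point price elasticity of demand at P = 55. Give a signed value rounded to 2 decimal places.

dQ/dP = −0.0133·Q = -145.083. At P = 55, Q = 10908.5.
Ed = (dQ/dP)·(P/Q) = (-145.083) × (55/10908.5) = -0.7315

-0.73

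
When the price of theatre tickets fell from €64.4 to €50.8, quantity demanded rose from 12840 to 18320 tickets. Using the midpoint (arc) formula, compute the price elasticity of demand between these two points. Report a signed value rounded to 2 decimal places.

-1.49

%ΔQ = (18320 − 12840) / [(12840 + 18320)/2] = 5480/15580 = 0.351732…
%ΔP = (50.8 − 64.4) / [(64.4 + 50.8)/2] = -13.6/57.6 = -0.236111…
Arc Ed = %ΔQ / %ΔP = (5480/15580) / (-13.6/57.6) = -1.4896…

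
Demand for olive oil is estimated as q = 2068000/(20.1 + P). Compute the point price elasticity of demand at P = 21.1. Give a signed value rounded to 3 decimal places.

-0.512

dq/dP = −2068000/(20.1 + P)² = -1218.31. At P = 21.1, q = 50194.2.
Ed = (dq/dP)·(P/q) = (-1218.31) × (21.1/50194.2) = -0.51213…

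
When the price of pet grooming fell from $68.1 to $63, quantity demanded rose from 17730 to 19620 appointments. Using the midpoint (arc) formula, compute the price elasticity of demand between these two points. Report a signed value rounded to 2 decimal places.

-1.30

%ΔQ = (19620 − 17730) / [(17730 + 19620)/2] = 1890/18675 = 0.101204…
%ΔP = (63 − 68.1) / [(68.1 + 63)/2] = -5.1/65.55 = -0.077803…
Arc Ed = %ΔQ / %ΔP = (1890/18675) / (-5.1/65.55) = -1.3007…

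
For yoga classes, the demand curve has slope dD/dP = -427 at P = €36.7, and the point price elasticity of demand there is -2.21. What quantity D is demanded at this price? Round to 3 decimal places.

Ed = (dD/dP)·(P/D) ⇒ D = (dD/dP)·P/Ed = (-427)·36.7/(-2.21) = 7090.90497…

7090.905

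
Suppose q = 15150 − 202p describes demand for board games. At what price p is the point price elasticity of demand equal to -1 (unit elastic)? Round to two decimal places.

37.50

Ed = −202p/(15150 − 202p). Set this equal to -1:
202p = 1·(15150 − 202p) ⇒ 202p(1 + 1) = 1·15150
p = 1·15150 / (202·2) = 37.5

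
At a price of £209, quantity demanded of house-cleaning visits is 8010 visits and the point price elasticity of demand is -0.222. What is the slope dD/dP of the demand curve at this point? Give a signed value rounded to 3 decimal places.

Ed = (dD/dP)·(P/D) ⇒ dD/dP = Ed·D/P = (-0.222)·8010/209 = -8.50822…

-8.508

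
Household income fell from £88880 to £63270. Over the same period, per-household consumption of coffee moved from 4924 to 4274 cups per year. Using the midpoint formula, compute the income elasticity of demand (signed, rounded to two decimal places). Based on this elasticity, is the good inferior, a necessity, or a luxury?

0.42; necessity

%ΔQ = (4274 − 4924)/[( 4924 + 4274)/2] = -650/4599 = -0.141335…
%ΔIncome = (63270 − 88880)/[( 88880 + 63270)/2] = -25610/76075 = -0.336641…
E_income = (-650/4599) / (-25610/76075) = 0.4198…
0 < E_income < 1 ⇒ normal good, necessity.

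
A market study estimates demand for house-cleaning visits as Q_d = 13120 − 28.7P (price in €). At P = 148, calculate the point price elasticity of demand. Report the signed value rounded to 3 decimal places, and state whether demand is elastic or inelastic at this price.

dQ_d/dP = −28.7. At P = 148, Q_d = 13120 − 28.7(148) = 8872.4.
Ed = (dQ_d/dP)·(P/Q_d) = −28.7 × (148/8872.4) = -0.47874…
|Ed| = 0.479 < 1, so demand is inelastic.

-0.479; inelastic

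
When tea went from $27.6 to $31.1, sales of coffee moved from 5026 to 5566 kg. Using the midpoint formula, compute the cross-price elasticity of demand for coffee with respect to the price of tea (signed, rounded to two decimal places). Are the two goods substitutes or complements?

0.86; substitutes

%ΔQ_{coffee} = (5566 − 5026)/avg = 540/5296 = 0.101963…
%ΔP_{tea} = (31.1 − 27.6)/avg = 3.5/29.35 = 0.119250…
E_cross = (540/5296) / (3.5/29.35) = 0.8550…
E_cross > 0 ⇒ the goods are substitutes.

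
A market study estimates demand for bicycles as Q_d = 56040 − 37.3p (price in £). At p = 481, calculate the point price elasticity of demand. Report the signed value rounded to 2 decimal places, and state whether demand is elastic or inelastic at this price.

-0.47; inelastic

dQ_d/dp = −37.3. At p = 481, Q_d = 56040 − 37.3(481) = 38098.7.
Ed = (dQ_d/dp)·(p/Q_d) = −37.3 × (481/38098.7) = -0.4709…
|Ed| = 0.47 < 1, so demand is inelastic.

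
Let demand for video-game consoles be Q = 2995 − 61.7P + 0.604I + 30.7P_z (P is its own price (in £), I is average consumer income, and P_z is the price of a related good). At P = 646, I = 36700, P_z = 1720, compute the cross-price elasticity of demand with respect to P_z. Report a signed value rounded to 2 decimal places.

1.39

At the given values, Q = 2995 − 61.7(646) + 0.604(36700) + 30.7(1720) = 38107.6.
∂Q/∂P_z = 30.7.
E = (30.7) × (1720/38107.6) = 1.3856…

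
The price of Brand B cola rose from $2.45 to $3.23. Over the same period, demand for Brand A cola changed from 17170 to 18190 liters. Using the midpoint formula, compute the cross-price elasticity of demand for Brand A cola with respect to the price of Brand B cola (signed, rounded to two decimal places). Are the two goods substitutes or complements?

0.21; substitutes

%ΔQ_{Brand A cola} = (18190 − 17170)/avg = 1020/17680 = 0.057692…
%ΔP_{Brand B cola} = (3.23 − 2.45)/avg = 0.78/2.84 = 0.274647…
E_cross = (1020/17680) / (0.78/2.84) = 0.2100…
E_cross > 0 ⇒ the goods are substitutes.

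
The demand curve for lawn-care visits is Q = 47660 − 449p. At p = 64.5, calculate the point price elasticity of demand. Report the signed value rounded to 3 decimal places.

-1.549

dQ/dp = −449. At p = 64.5, Q = 47660 − 449(64.5) = 18699.5.
Ed = (dQ/dp)·(p/Q) = −449 × (64.5/18699.5) = -1.54873…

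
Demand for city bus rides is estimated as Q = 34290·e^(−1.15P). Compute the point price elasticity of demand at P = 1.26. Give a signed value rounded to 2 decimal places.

-1.45

dQ/dP = −1.15·Q = -9259.18. At P = 1.26, Q = 8051.46.
Ed = (dQ/dP)·(P/Q) = (-9259.18) × (1.26/8051.46) = -1.449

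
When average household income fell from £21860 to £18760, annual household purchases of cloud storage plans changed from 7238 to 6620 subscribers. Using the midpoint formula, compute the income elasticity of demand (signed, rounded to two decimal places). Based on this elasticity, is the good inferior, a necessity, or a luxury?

%ΔQ = (6620 − 7238)/[( 7238 + 6620)/2] = -618/6929 = -0.089190…
%ΔIncome = (18760 − 21860)/[( 21860 + 18760)/2] = -3100/20310 = -0.152634…
E_income = (-618/6929) / (-3100/20310) = 0.5843…
0 < E_income < 1 ⇒ normal good, necessity.

0.58; necessity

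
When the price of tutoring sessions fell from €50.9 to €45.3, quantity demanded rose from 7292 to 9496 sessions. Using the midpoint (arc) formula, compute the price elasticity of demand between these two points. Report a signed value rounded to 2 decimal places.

%ΔQ = (9496 − 7292) / [(7292 + 9496)/2] = 2204/8394 = 0.262568…
%ΔP = (45.3 − 50.9) / [(50.9 + 45.3)/2] = -5.6/48.1 = -0.116424…
Arc Ed = %ΔQ / %ΔP = (2204/8394) / (-5.6/48.1) = -2.2552…

-2.26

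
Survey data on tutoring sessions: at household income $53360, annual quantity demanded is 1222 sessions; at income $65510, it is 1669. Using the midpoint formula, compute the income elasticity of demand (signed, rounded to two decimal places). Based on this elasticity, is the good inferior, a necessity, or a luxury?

1.51; luxury

%ΔQ = (1669 − 1222)/[( 1222 + 1669)/2] = 447/1445.5 = 0.309235…
%ΔIncome = (65510 − 53360)/[( 53360 + 65510)/2] = 12150/59435 = 0.204425…
E_income = (447/1445.5) / (12150/59435) = 1.5127…
E_income > 1 ⇒ normal good, luxury.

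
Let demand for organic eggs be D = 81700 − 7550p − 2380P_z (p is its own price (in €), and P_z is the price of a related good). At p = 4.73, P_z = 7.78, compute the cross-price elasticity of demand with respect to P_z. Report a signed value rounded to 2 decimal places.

-0.67

At the given values, D = 81700 − 7550(4.73) − 2380(7.78) = 27472.1.
∂D/∂P_z = -2380.
E = (-2380) × (7.78/27472.1) = -0.6740…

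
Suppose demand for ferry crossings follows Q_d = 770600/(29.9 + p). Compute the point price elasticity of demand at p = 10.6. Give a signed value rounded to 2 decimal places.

-0.26

dQ_d/dp = −770600/(29.9 + p)² = -469.806. At p = 10.6, Q_d = 19027.2.
Ed = (dQ_d/dp)·(p/Q_d) = (-469.806) × (10.6/19027.2) = -0.2617…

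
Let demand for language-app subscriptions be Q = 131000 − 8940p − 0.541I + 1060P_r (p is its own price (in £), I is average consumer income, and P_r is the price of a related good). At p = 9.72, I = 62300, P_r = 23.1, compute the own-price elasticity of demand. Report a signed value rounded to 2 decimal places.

At the given values, Q = 131000 − 8940(9.72) − 0.541(62300) + 1060(23.1) = 34884.9.
∂Q/∂p = −8940.
E = (-8940) × (9.72/34884.9) = -2.4909…

-2.49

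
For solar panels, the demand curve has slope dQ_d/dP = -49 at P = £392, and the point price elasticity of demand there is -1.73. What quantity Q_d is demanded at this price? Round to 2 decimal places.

11102.89

Ed = (dQ_d/dP)·(P/Q_d) ⇒ Q_d = (dQ_d/dP)·P/Ed = (-49)·392/(-1.73) = 11102.8901…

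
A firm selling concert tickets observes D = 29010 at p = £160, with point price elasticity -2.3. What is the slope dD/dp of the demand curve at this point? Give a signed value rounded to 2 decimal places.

-417.02

Ed = (dD/dp)·(p/D) ⇒ dD/dp = Ed·D/p = (-2.3)·29010/160 = -417.0187…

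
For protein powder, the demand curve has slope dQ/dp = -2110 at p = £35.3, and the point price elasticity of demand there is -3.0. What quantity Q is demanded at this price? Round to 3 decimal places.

Ed = (dQ/dp)·(p/Q) ⇒ Q = (dQ/dp)·p/Ed = (-2110)·35.3/(-3.0) = 24827.66666…

24827.667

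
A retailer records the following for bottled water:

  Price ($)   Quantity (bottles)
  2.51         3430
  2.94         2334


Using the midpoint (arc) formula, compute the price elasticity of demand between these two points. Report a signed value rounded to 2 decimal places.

%ΔQ = (2334 − 3430) / [(3430 + 2334)/2] = -1096/2882 = -0.380291…
%ΔP = (2.94 − 2.51) / [(2.51 + 2.94)/2] = 0.43/2.725 = 0.157798…
Arc Ed = %ΔQ / %ΔP = (-1096/2882) / (0.43/2.725) = -2.4099…

-2.41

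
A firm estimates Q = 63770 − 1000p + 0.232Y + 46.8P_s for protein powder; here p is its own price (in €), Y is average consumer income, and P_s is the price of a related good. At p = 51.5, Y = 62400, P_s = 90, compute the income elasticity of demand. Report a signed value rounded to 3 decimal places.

0.468

At the given values, Q = 63770 − 1000(51.5) + 0.232(62400) + 46.8(90) = 30958.8.
∂Q/∂Y = 0.232.
E = (0.232) × (62400/30958.8) = 0.46761…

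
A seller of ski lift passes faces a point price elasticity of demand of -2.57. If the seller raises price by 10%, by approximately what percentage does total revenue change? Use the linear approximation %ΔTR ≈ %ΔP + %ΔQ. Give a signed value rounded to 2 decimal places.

%ΔQ ≈ Ed × %ΔP = (-2.57) × (+10%) = -25.7000%
%ΔTR ≈ %ΔP + %ΔQ = (+10%) + (-25.7000%) = -15.7000%

-15.70%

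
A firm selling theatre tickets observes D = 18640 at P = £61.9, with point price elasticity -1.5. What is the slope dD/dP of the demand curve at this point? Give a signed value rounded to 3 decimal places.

Ed = (dD/dP)·(P/D) ⇒ dD/dP = Ed·D/P = (-1.5)·18640/61.9 = -451.69628…

-451.696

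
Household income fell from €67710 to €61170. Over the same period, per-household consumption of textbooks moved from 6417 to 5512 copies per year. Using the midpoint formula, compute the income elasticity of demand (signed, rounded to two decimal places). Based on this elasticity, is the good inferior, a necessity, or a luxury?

1.50; luxury

%ΔQ = (5512 − 6417)/[( 6417 + 5512)/2] = -905/5964.5 = -0.151731…
%ΔIncome = (61170 − 67710)/[( 67710 + 61170)/2] = -6540/64440 = -0.101489…
E_income = (-905/5964.5) / (-6540/64440) = 1.4950…
E_income > 1 ⇒ normal good, luxury.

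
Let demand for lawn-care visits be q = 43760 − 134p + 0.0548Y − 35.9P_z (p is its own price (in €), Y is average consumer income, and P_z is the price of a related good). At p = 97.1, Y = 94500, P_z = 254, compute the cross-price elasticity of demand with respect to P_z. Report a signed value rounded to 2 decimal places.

At the given values, q = 43760 − 134(97.1) + 0.0548(94500) − 35.9(254) = 26808.6.
∂q/∂P_z = -35.9.
E = (-35.9) × (254/26808.6) = -0.3401…

-0.34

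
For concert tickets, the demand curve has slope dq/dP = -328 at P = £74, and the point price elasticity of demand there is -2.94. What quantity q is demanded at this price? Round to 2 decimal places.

8255.78

Ed = (dq/dP)·(P/q) ⇒ q = (dq/dP)·P/Ed = (-328)·74/(-2.94) = 8255.7823…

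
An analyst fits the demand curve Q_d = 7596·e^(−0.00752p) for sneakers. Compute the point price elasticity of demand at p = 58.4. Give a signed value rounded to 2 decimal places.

dQ_d/dp = −0.00752·Q_d = -36.8192. At p = 58.4, Q_d = 4896.17.
Ed = (dQ_d/dp)·(p/Q_d) = (-36.8192) × (58.4/4896.17) = -0.4391…

-0.44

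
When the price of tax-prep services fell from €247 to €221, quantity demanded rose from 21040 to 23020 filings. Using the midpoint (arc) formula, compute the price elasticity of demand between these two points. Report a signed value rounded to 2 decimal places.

-0.81

%ΔQ = (23020 − 21040) / [(21040 + 23020)/2] = 1980/22030 = 0.089877…
%ΔP = (221 − 247) / [(247 + 221)/2] = -26/234 = -0.111111…
Arc Ed = %ΔQ / %ΔP = (1980/22030) / (-26/234) = -0.8088…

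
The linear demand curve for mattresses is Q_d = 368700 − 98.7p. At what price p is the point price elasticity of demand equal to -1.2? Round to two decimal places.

Ed = −98.7p/(368700 − 98.7p). Set this equal to -1.2:
98.7p = 1.2·(368700 − 98.7p) ⇒ 98.7p(1 + 1.2) = 1.2·368700
p = 1.2·368700 / (98.7·2.2) = 2037.5794…

2037.58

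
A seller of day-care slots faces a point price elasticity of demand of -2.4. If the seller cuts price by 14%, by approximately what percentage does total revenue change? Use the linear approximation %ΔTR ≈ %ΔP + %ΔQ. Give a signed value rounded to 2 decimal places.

+19.60%

%ΔQ ≈ Ed × %ΔP = (-2.4) × (-14%) = +33.6000%
%ΔTR ≈ %ΔP + %ΔQ = (-14%) + (+33.6000%) = +19.6000%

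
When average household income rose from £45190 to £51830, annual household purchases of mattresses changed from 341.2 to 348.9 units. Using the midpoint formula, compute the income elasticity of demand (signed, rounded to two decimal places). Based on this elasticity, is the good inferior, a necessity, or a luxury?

0.16; necessity

%ΔQ = (348.9 − 341.2)/[( 341.2 + 348.9)/2] = 7.7/345.05 = 0.022315…
%ΔIncome = (51830 − 45190)/[( 45190 + 51830)/2] = 6640/48510 = 0.136878…
E_income = (7.7/345.05) / (6640/48510) = 0.1630…
0 < E_income < 1 ⇒ normal good, necessity.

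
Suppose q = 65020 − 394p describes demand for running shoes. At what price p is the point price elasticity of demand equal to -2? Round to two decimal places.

110.02

Ed = −394p/(65020 − 394p). Set this equal to -2:
394p = 2·(65020 − 394p) ⇒ 394p(1 + 2) = 2·65020
p = 2·65020 / (394·3) = 110.0169…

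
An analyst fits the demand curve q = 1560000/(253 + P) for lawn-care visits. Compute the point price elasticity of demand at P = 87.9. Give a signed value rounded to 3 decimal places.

-0.258

dq/dP = −1560000/(253 + P)² = -13.4236. At P = 87.9, q = 4576.12.
Ed = (dq/dP)·(P/q) = (-13.4236) × (87.9/4576.12) = -0.25784…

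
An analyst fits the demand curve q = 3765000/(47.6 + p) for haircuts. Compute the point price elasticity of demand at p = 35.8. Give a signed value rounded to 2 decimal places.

dq/dp = −3765000/(47.6 + p)² = -541.294. At p = 35.8, q = 45143.9.
Ed = (dq/dp)·(p/q) = (-541.294) × (35.8/45143.9) = -0.4292…

-0.43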